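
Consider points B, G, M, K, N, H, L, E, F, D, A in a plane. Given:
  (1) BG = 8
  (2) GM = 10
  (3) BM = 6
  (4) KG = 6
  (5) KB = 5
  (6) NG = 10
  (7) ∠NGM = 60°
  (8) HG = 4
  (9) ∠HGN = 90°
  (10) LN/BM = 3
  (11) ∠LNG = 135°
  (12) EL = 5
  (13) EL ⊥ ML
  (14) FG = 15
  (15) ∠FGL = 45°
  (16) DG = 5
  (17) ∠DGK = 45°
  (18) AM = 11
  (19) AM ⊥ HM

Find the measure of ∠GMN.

Step 1: By the law of cosines on triangle MGN: MN² = 10² + 10² − 2·10·10·cos(60°) = 100, so MN = 10.
Step 2: By the inverse law of cosines on triangle GMN: cos(∠GMN) = (10² + 10² − 10²) / (2·10·10) = 100/200 = 0.5, so ∠GMN = 60°.

Therefore, the measure of angle ∠GMN = 60°.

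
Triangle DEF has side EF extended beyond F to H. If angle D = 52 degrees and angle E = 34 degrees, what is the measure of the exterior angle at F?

Exterior angle = 52 + 34 = 86 degrees (exterior angle theorem).

86 degrees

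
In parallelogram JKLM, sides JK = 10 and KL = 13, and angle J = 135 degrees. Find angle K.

Opposite sides of a parallelogram are parallel, so consecutive angles form co-interior angles on a transversal.
Co-interior angles sum to 180°, giving angle K = 180 - 135 = 45 degrees.

45 degrees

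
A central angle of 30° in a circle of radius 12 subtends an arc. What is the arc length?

Arc length = 2πr × θ/360
= 2π × 12 × 1/12
= 2*pi

2*pi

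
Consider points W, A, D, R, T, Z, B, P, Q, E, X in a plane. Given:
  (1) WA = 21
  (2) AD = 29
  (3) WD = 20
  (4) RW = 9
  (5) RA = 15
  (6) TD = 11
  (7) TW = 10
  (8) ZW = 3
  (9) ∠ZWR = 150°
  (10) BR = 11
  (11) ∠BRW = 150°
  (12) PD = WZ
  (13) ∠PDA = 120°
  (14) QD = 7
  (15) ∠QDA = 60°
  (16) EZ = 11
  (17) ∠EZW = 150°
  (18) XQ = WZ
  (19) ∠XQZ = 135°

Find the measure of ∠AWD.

Step 1: By the inverse law of cosines on triangle AWD: cos(∠AWD) = (21² + 20² − 29²) / (2·21·20) = 0/840 = 0, so ∠AWD = 90°.

Therefore, the measure of angle ∠AWD = 90°.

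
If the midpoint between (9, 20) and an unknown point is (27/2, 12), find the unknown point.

Using the midpoint formula: M = ((x1 + x2)/2, (y1 + y2)/2)
We know M = (27/2, 12) and D = (9, 20)
For x: 27/2 = (9 + x2)/2, so x2 = 2*27/2 - 9 = 18
For y: 12 = (20 + y2)/2, so y2 = 2*12 - 20 = 4
B = (18, 4)

(18, 4)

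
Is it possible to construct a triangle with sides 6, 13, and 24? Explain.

Check the triangle inequality: 6 + 13 = 19 ≤ 24.
Since the sum of two sides does not exceed the third, no triangle can be formed.

No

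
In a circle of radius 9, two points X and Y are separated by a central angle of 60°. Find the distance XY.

Drop a perpendicular from the center to the chord, bisecting both the chord and the central angle.
Each half-chord = r sin(θ/2) = 9 sin(30°).
The full chord = 2 × 9 × sin(30°) = 9.

9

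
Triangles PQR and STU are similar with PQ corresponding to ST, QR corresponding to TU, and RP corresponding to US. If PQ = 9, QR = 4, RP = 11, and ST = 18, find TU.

Since the triangles are similar, the ratio of corresponding sides is constant.
Scale factor k = ST / PQ = 18 / 9 = 2
TU = k * QR = 2 * 4 = 8

8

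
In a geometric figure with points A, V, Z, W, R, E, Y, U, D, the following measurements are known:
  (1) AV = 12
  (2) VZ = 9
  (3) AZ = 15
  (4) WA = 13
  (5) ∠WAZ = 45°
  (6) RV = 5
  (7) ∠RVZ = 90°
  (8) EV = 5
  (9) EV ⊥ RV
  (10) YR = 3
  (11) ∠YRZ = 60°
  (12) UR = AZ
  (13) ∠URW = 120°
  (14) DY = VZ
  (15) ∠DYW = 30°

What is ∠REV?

Step 1: By the law of cosines on triangle EVR: ER² = 5² + 5² − 2·5·5·cos(90°) = 50, so ER = 5·√2.
Step 2: By the inverse law of cosines on triangle REV: cos(∠REV) = ((5·√2)² + 5² − 5²) / (2·5·√2·5) = 50/70.71 = 0.7071, so ∠REV = 45°.

Therefore, the measure of angle ∠REV = 45°.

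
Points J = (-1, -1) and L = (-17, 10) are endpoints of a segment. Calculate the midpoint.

The midpoint is the point halfway along the segment.
Move half the horizontal distance: -1 + (-17 - -1)/2 = -1 + -16/2 = -9
Move half the vertical distance: -1 + (10 - -1)/2 = -1 + 11/2 = 9/2
Midpoint = (-9, 9/2)

(-9, 9/2)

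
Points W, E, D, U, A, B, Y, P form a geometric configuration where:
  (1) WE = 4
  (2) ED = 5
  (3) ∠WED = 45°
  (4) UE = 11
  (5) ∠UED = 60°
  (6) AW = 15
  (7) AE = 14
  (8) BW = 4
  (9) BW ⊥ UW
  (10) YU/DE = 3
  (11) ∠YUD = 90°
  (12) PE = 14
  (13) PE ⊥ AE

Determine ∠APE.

Step 1: By the law of cosines on triangle PEA: PA² = 14² + 14² − 2·14·14·cos(90°) = 392, so PA = 14·√2.
Step 2: By the inverse law of cosines on triangle APE: cos(∠APE) = ((14·√2)² + 14² − 14²) / (2·14·√2·14) = 392/554.37 = 0.7071, so ∠APE = 45°.

Therefore, the measure of angle ∠APE = 45°.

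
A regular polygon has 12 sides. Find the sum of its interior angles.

The sum of interior angles of an n-sided polygon is (n - 2) * 180.
For n = 12: (12 - 2) * 180 = 10 * 180 = 1800 degrees.

1800 degrees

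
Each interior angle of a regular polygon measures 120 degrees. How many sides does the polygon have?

Each interior angle of a regular n-gon is (n - 2) * 180 / n.
Setting this equal to 120:
(n - 2) * 180 / n = 120
Each exterior angle = 180 - 120 = 60 degrees.
Since exterior angles sum to 360: n = 360 / 60 = 6.

6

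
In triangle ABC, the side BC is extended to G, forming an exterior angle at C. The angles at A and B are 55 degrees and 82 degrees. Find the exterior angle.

By the exterior angle theorem, an exterior angle of a triangle equals the sum of the two remote interior angles.
Exterior angle = angle A + angle B
Exterior angle = 55 + 82 = 137 degrees

137 degrees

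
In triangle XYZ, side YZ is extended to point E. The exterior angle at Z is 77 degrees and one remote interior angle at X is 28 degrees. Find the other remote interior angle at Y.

The exterior angle theorem states that an exterior angle equals the sum of the two non-adjacent interior angles.
So 77 = 28 + angle Y, which gives angle Y = 77 - 28 = 49 degrees.

49 degrees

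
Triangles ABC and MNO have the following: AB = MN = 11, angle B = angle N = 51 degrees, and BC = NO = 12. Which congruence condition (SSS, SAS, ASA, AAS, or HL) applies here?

The given information provides:
AB = MN = 11, angle B = angle N = 51 degrees, and BC = NO = 12
This matches the SAS congruence theorem.
Two pairs of corresponding sides and the included angle are equal (Side-Angle-Side).

SAS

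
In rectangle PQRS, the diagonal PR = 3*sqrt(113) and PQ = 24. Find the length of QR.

b = sqrt(d^2 - a^2) = sqrt(1017 - 576) = sqrt(441) = 21

21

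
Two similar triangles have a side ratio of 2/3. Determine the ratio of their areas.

Area scales with the square of linear dimensions. If every length is multiplied by 2/3, then the area is multiplied by (2/3)^2 = 4/9.
The area ratio is 4:9.

4:9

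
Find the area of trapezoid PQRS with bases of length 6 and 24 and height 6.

Area = (6 + 24) * 6 / 2 = 180 / 2 = 90

90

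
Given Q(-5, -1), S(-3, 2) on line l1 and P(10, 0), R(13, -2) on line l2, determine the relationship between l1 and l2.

Slope of line 1: m1 = (2 - -1)/(-3 - -5) = 3/2 = 3/2
Slope of line 2: m2 = (-2 - 0)/(13 - 10) = -2/3 = -2/3
Two lines are perpendicular when the product of their slopes is -1 (negative reciprocals).
m1 * m2 = (3/2) * (-2/3) = -1, confirming perpendicularity.

Perpendicular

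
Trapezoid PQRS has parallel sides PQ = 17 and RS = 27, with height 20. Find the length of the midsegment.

The midsegment (median) of a trapezoid connects the midpoints of the non-parallel sides.
Its length is the average of the two bases: (17 + 27) / 2 = 22.

22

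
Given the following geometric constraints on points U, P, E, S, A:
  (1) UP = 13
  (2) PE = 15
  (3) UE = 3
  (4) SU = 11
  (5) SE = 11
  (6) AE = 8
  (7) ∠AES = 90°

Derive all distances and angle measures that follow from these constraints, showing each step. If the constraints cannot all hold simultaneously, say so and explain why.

The constraints are consistent.

Step 1: From SE = 11, EA = 8, and ∠SEA = 90°, by the law of cosines:
  SA² = SE² + EA² - 2·SE·EA·cos(90°) = 121 + 64 - 0 = 185
  SA = √185

Step 2: From UE = 3, UP = 13, EP = 15, by the inverse law of cosines:
  cos(∠EUP) = (UE² + UP² - EP²) / (2·UE·UP)
  ∠EUP = 127.05°

Step 3: From UE = 3, US = 11, ES = 11, by the inverse law of cosines:
  cos(∠EUS) = (UE² + US² - ES²) / (2·UE·US)
  ∠EUS = 82.16°

Step 4: From PE = 15, PU = 13, EU = 3, by the inverse law of cosines:
  cos(∠EPU) = (PE² + PU² - EU²) / (2·PE·PU)
  ∠EPU = 9.18°

Step 5: From EP = 15, EU = 3, PU = 13, by the inverse law of cosines:
  cos(∠PEU) = (EP² + EU² - PU²) / (2·EP·EU)
  ∠PEU = 43.76°

Step 6: From ES = 11, EU = 3, SU = 11, by the inverse law of cosines:
  cos(∠SEU) = (ES² + EU² - SU²) / (2·ES·EU)
  ∠SEU = 82.16°

Step 7: From SE = 11, SU = 11, EU = 3, by the inverse law of cosines:
  cos(∠ESU) = (SE² + SU² - EU²) / (2·SE·SU)
  ∠ESU = 15.67°

Step 8: From SA = √185, SE = 11, AE = 8, by the inverse law of cosines:
  cos(∠ASE) = (SA² + SE² - AE²) / (2·SA·SE)
  ∠ASE = 36.03°

Step 9: From AE = 8, AS = √185, ES = 11, by the inverse law of cosines:
  cos(∠EAS) = (AE² + AS² - ES²) / (2·AE·AS)
  ∠EAS = 53.97°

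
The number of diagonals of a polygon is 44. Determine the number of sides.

Using d = n(n - 3)/2, we solve 44 = n(n - 3)/2.
So n(n - 3) = 88.
Testing n = 11: 11 * 8 = 88 = 88. Correct.
The polygon has 11 sides.

11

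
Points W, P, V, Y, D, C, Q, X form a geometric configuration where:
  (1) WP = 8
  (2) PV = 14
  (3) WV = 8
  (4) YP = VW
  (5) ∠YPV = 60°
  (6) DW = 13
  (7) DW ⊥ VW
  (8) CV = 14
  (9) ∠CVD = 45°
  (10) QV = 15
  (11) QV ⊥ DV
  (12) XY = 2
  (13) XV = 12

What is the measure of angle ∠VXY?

From the given relations: YP = VW = 8.
Step 1: By the law of cosines on triangle VPY: VY² = 14² + 8² − 2·14·8·cos(60°) = 148, so VY = 2·√37.
Step 2: By the inverse law of cosines on triangle VXY: cos(∠VXY) = (12² + 2² − (2·√37)²) / (2·12·2) = 0/48 = 0, so ∠VXY = 90°.

Therefore, the measure of angle ∠VXY = 90°.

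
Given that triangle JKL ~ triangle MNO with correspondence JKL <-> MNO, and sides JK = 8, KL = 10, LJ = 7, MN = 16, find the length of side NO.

k = 16/8 = 2. NO = 2 * 10 = 20.

20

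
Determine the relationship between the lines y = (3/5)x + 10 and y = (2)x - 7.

Slope of line 1: m1 = 3/5
Slope of line 2: m2 = 2
m1 != m2 (3/5 != 2), so not parallel.
m1 * m2 = (3/5) * (2) = 6/5 != -1, so not perpendicular.
The lines are neither parallel nor perpendicular.

Neither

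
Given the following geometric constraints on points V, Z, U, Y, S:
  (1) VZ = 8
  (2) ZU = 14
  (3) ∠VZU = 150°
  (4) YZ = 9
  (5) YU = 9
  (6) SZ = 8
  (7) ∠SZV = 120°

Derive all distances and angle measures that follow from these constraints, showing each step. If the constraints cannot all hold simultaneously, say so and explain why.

The constraints are consistent.

Step 1: From VZ = 8, ZU = 14, and ∠VZU = 150°, by the law of cosines:
  VU² = VZ² + ZU² - 2·VZ·ZU·cos(150°) = 64 + 196 + 194 = 454
  VU ≈ 21.31

Step 2: From VZ = 8, ZS = 8, and ∠VZS = 120°, by the law of cosines:
  VS² = VZ² + ZS² - 2·VZ·ZS·cos(120°) = 64 + 64 + 64 = 192
  VS = 8·√3

Step 3: From ZU = 14, ZY = 9, UY = 9, by the inverse law of cosines:
  cos(∠UZY) = (ZU² + ZY² - UY²) / (2·ZU·ZY)
  ∠UZY = 38.94°

Step 4: From UY = 9, UZ = 14, YZ = 9, by the inverse law of cosines:
  cos(∠YUZ) = (UY² + UZ² - YZ²) / (2·UY·UZ)
  ∠YUZ = 38.94°

Step 5: From YU = 9, YZ = 9, UZ = 14, by the inverse law of cosines:
  cos(∠UYZ) = (YU² + YZ² - UZ²) / (2·YU·YZ)
  ∠UYZ = 102.12°

Step 6: From VS = 8·√3, VZ = 8, SZ = 8, by the inverse law of cosines:
  cos(∠SVZ) = (VS² + VZ² - SZ²) / (2·VS·VZ)
  ∠SVZ = 30°

Step 7: From VU = 21.31, VZ = 8, UZ = 14, by the inverse law of cosines:
  cos(∠UVZ) = (VU² + VZ² - UZ²) / (2·VU·VZ)
  ∠UVZ = 19.18°

Step 8: From UV = 21.31, UZ = 14, VZ = 8, by the inverse law of cosines:
  cos(∠VUZ) = (UV² + UZ² - VZ²) / (2·UV·UZ)
  ∠VUZ = 10.82°

Step 9: From SV = 8·√3, SZ = 8, VZ = 8, by the inverse law of cosines:
  cos(∠VSZ) = (SV² + SZ² - VZ²) / (2·SV·SZ)
  ∠VSZ = 30°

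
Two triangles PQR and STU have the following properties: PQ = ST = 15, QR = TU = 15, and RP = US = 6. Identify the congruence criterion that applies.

The given information matches SSS: All three pairs of corresponding sides are equal (Side-Side-Side).

SSS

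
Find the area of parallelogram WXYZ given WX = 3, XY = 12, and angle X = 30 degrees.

The area of a parallelogram equals the product of two adjacent sides times the sine of the included angle.
This is because the height equals 12 * sin(30°) = 6.
Area = 3 * 6 = 18

18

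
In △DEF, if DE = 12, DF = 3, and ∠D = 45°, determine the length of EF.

Law of cosines: EF^2 = 12^2 + 3^2 - 2(12)(3)cos(45°) = 153 - 36*sqrt(2), so EF = 3*sqrt(17 - 4*sqrt(2)).

3*sqrt(17 - 4*sqrt(2))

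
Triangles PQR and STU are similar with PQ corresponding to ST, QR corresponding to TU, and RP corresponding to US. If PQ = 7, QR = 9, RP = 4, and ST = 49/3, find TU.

Since the triangles are similar, the ratio of corresponding sides is constant.
Scale factor k = ST / PQ = 49/3 / 7 = 7/3
TU = k * QR = 7/3 * 9 = 21

21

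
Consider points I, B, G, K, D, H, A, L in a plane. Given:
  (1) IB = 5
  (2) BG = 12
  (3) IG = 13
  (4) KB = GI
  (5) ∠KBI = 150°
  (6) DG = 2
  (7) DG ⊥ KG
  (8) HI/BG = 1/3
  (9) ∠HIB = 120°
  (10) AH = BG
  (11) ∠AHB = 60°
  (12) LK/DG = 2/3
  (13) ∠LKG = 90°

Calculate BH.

From the given relations: HI = 1/3·BG = 1/3·12 = 4.
Step 1: By the law of cosines on triangle BIH: BH² = 5² + 4² − 2·5·4·cos(120°) = 61, so BH = √61.

Therefore, the length of BH = √61.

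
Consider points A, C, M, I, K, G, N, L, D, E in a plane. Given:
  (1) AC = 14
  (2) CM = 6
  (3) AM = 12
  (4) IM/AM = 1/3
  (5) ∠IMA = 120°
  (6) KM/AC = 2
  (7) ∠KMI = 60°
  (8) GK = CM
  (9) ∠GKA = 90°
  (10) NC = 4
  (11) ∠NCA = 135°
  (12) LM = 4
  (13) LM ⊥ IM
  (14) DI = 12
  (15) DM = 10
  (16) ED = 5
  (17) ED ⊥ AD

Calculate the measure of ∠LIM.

From the given relations: IM = 1/3·AM = 1/3·12 = 4.
Step 1: By the law of cosines on triangle IML: IL² = 4² + 4² − 2·4·4·cos(90°) = 32, so IL = 4·√2.
Step 2: By the inverse law of cosines on triangle LIM: cos(∠LIM) = ((4·√2)² + 4² − 4²) / (2·4·√2·4) = 32/45.25 = 0.7071, so ∠LIM = 45°.

Therefore, the measure of angle ∠LIM = 45°.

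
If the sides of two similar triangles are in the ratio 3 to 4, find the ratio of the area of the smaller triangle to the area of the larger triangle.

Area ratio = (side ratio)^2 = (3/4)^2 = 9:16.

9:16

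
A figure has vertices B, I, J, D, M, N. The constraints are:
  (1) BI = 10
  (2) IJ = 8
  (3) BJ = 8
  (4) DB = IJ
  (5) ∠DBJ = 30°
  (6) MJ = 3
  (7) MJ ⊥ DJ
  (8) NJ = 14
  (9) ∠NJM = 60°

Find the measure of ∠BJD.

From the given relations: DB = IJ = 8.
Step 1: By the law of cosines on triangle JBD: JD² = 8² + 8² − 2·8·8·cos(30°) = 17.15, so JD ≈ 4.14.
Step 2: By the inverse law of cosines on triangle BJD: cos(∠BJD) = (8² + 4.14² − 8²) / (2·8·4.14) = 17.15/66.26 = 0.2588, so ∠BJD = 75°.

Therefore, the measure of angle ∠BJD = 75°.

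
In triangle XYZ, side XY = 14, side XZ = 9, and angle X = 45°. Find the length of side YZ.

By the law of cosines: YZ^2 = XY^2 + XZ^2 - 2*XY*XZ*cos(X)
YZ^2 = 14^2 + 9^2 - 2*14*9*cos(45°)
YZ^2 = 196 + 81 - 252*(sqrt(2)/2)
YZ^2 = 277 - 126*sqrt(2)
YZ = sqrt(277 - 126*sqrt(2))

sqrt(277 - 126*sqrt(2))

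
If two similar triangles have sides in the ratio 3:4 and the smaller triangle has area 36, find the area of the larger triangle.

For similar figures, the area ratio equals the square of the side ratio.
Side ratio (the smaller triangle to the larger triangle) = 3:4, so area ratio = 3^2:4^2 = 9:16.
If the area of the smaller triangle is 36, then the area of the larger triangle = 36 * (16/9) = 64.

64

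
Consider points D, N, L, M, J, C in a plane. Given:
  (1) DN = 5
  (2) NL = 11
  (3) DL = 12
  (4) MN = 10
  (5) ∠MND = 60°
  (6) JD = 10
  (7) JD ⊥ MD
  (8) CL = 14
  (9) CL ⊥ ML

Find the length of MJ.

Step 1: By the law of cosines on triangle DNM: DM² = 5² + 10² − 2·5·10·cos(60°) = 75, so DM = 5·√3.
Step 2: By the law of cosines on triangle MDJ: MJ² = (5·√3)² + 10² − 2·5·√3·10·cos(90°) = 175, so MJ = 5·√7.

Therefore, the length of MJ = 5·√7.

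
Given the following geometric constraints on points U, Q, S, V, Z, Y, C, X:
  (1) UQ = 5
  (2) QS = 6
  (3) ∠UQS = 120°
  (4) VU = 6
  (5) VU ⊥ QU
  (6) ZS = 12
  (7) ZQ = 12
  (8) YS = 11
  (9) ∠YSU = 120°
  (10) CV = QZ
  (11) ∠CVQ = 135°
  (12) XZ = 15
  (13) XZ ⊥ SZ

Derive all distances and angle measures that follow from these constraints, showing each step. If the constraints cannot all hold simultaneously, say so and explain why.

The constraints are consistent.

From the given relations:
  CV = QZ = 12

Step 1: From UQ = 5, QS = 6, and ∠UQS = 120°, by the law of cosines:
  US² = UQ² + QS² - 2·UQ·QS·cos(120°) = 25 + 36 + 30 = 91
  US = √91

Step 2: From QU = 5, UV = 6, and ∠QUV = 90°, by the law of cosines:
  QV² = QU² + UV² - 2·QU·UV·cos(90°) = 25 + 36 - 0 = 61
  QV = √61

Step 3: From SZ = 12, ZX = 15, and ∠SZX = 90°, by the law of cosines:
  SX² = SZ² + ZX² - 2·SZ·ZX·cos(90°) = 144 + 225 - 0 = 369
  SX = 3·√41

Step 4: From QS = 6, QZ = 12, SZ = 12, by the inverse law of cosines:
  cos(∠SQZ) = (QS² + QZ² - SZ²) / (2·QS·QZ)
  ∠SQZ = 75.52°

Step 5: From SQ = 6, SZ = 12, QZ = 12, by the inverse law of cosines:
  cos(∠QSZ) = (SQ² + SZ² - QZ²) / (2·SQ·SZ)
  ∠QSZ = 75.52°

Step 6: From ZQ = 12, ZS = 12, QS = 6, by the inverse law of cosines:
  cos(∠QZS) = (ZQ² + ZS² - QS²) / (2·ZQ·ZS)
  ∠QZS = 28.96°

Step 7: From US = √91, SY = 11, and ∠USY = 120°, by the law of cosines:
  UY² = US² + SY² - 2·US·SY·cos(120°) = 91 + 121 + 104.9 = 316.9
  UY ≈ 17.8

Step 8: From QV = √61, VC = 12, and ∠QVC = 135°, by the law of cosines:
  QC² = QV² + VC² - 2·QV·VC·cos(135°) = 61 + 144 + 132.5 = 337.5
  QC ≈ 18.37

Step 9: From UQ = 5, US = √91, QS = 6, by the inverse law of cosines:
  cos(∠QUS) = (UQ² + US² - QS²) / (2·UQ·US)
  ∠QUS = 33°

Step 10: From QU = 5, QV = √61, UV = 6, by the inverse law of cosines:
  cos(∠UQV) = (QU² + QV² - UV²) / (2·QU·QV)
  ∠UQV = 50.19°

Step 11: From SQ = 6, SU = √91, QU = 5, by the inverse law of cosines:
  cos(∠QSU) = (SQ² + SU² - QU²) / (2·SQ·SU)
  ∠QSU = 27°

Step 12: From SX = 3·√41, SZ = 12, XZ = 15, by the inverse law of cosines:
  cos(∠XSZ) = (SX² + SZ² - XZ²) / (2·SX·SZ)
  ∠XSZ = 51.34°

Step 13: From VQ = √61, VU = 6, QU = 5, by the inverse law of cosines:
  cos(∠QVU) = (VQ² + VU² - QU²) / (2·VQ·VU)
  ∠QVU = 39.81°

Step 14: From XS = 3·√41, XZ = 15, SZ = 12, by the inverse law of cosines:
  cos(∠SXZ) = (XS² + XZ² - SZ²) / (2·XS·XZ)
  ∠SXZ = 38.66°

Step 15: From US = √91, UY = 17.8, SY = 11, by the inverse law of cosines:
  cos(∠SUY) = (US² + UY² - SY²) / (2·US·UY)
  ∠SUY = 32.35°

Step 16: From QC = 18.37, QV = √61, CV = 12, by the inverse law of cosines:
  cos(∠CQV) = (QC² + QV² - CV²) / (2·QC·QV)
  ∠CQV = 27.51°

Step 17: From YS = 11, YU = 17.8, SU = √91, by the inverse law of cosines:
  cos(∠SYU) = (YS² + YU² - SU²) / (2·YS·YU)
  ∠SYU = 27.65°

Step 18: From CQ = 18.37, CV = 12, QV = √61, by the inverse law of cosines:
  cos(∠QCV) = (CQ² + CV² - QV²) / (2·CQ·CV)
  ∠QCV = 17.49°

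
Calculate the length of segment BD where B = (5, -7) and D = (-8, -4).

The horizontal distance is |-8 - 5| = 13 and the vertical distance is |-4 - -7| = 3.
By the Pythagorean theorem, d = sqrt(13^2 + 3^2) = sqrt(178).

sqrt(178)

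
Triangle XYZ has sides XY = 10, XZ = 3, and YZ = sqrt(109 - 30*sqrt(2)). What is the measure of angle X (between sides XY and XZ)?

When all three sides of a triangle are known, the law of cosines can be rearranged to find any angle.
cos(C) = (a² + b² - c²) / (2ab) gives cos(X) = sqrt(2)/2.
Taking the inverse cosine: X = 45°.

45°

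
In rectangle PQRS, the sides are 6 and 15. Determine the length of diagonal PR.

A rectangle's diagonal splits it into two right triangles, with the diagonal as the hypotenuse.
By the Pythagorean theorem, d^2 = 6^2 + 15^2 = 261.
Therefore d = sqrt(261) = 3*sqrt(29).

3*sqrt(29)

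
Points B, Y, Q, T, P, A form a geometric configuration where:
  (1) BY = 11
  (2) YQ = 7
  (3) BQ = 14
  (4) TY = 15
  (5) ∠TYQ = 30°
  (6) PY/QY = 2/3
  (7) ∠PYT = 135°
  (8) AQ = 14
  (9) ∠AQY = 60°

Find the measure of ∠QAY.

Step 1: By the law of cosines on triangle AQY: AY² = 14² + 7² − 2·14·7·cos(60°) = 147, so AY = 7·√3.
Step 2: By the inverse law of cosines on triangle QAY: cos(∠QAY) = (14² + (7·√3)² − 7²) / (2·14·7·√3) = 294/339.48 = 0.866, so ∠QAY = 30°.

Therefore, the measure of angle ∠QAY = 30°.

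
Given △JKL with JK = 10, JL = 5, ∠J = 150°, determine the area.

Area = (1/2)(10)(5) sin(150°) = (1/2)(10)(5)(1/2) = 25/2

25/2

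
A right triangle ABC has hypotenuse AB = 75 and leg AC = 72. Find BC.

BC = sqrt(75^2 - 72^2) = sqrt(441) = 21

21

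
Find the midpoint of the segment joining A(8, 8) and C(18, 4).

The midpoint is the average of the coordinates:
x: (8 + 18)/2 = 13
y: (8 + 4)/2 = 6
Midpoint = (13, 6)

(13, 6)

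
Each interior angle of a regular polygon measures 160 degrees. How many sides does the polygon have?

Each interior angle of a regular n-gon is (n - 2) * 180 / n.
Setting this equal to 160:
(n - 2) * 180 / n = 160
Each exterior angle = 180 - 160 = 20 degrees.
Since exterior angles sum to 360: n = 360 / 20 = 18.

18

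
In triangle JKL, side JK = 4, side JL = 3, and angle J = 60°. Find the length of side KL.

Law of cosines: KL^2 = 4^2 + 3^2 - 2(4)(3)cos(60°) = 13, so KL = sqrt(13).

sqrt(13)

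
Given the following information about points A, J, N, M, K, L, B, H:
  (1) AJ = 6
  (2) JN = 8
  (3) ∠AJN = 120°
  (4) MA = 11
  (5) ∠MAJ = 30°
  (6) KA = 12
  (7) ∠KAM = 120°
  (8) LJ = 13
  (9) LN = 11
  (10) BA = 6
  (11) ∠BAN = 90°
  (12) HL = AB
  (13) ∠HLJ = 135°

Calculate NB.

Step 1: By the law of cosines on triangle NJA: NA² = 8² + 6² − 2·8·6·cos(120°) = 148, so NA = 2·√37.
Step 2: By the law of cosines on triangle NAB: NB² = (2·√37)² + 6² − 2·2·√37·6·cos(90°) = 184, so NB = 2·√46.

Therefore, the length of NB = 2·√46.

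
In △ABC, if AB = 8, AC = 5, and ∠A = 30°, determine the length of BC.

When two sides and the included angle are known, the law of cosines gives the third side.
c^2 = a^2 + b^2 - 2ab cos(C) generalizes the Pythagorean theorem to non-right triangles.
Here: BC^2 = 64 + 25 - 80*(sqrt(3)/2) = 89 - 40*sqrt(3)
BC = sqrt(89 - 40*sqrt(3))

sqrt(89 - 40*sqrt(3))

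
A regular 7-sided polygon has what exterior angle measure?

Each exterior angle of a regular n-gon is 360 / n.
For n = 7: 360 / 7 = 360/7 degrees.

360/7 degrees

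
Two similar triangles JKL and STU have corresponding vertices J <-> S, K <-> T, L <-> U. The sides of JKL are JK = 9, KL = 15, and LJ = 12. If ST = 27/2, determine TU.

k = 27/2/9 = 3/2. TU = 3/2 * 15 = 45/2.

45/2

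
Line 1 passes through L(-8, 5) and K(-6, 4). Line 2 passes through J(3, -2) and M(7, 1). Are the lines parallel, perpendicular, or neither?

Slope of line 1: m1 = (4 - 5)/(-6 - -8) = -1/2 = -1/2
Slope of line 2: m2 = (1 - -2)/(7 - 3) = 3/4 = 3/4
m1 != m2 and m1*m2 = -3/8 != -1. Neither.

Neither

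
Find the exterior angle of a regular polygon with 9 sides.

Each exterior angle of a regular n-gon is 360 / n.
For n = 9: 360 / 9 = 40 degrees.

40 degrees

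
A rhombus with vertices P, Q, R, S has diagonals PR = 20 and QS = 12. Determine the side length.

The diagonals of a rhombus bisect each other at right angles.
Half-diagonals: 20/2 = 10 and 12/2 = 6
side = sqrt(10^2 + 6^2)
side = sqrt(100 + 36)
side = sqrt(136) = 2*sqrt(34)

2*sqrt(34)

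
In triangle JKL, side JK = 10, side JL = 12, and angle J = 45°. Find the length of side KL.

Law of cosines: KL^2 = 10^2 + 12^2 - 2(10)(12)cos(45°) = 244 - 120*sqrt(2), so KL = 2*sqrt(61 - 30*sqrt(2)).

2*sqrt(61 - 30*sqrt(2))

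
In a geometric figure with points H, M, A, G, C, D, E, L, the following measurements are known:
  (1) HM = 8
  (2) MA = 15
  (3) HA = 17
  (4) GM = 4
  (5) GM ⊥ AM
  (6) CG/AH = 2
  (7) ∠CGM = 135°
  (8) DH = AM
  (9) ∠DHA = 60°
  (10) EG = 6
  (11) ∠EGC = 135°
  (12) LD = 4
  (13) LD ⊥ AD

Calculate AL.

From the given relations: DH = AM = 15.
Step 1: By the law of cosines on triangle DHA: DA² = 15² + 17² − 2·15·17·cos(60°) = 259, so DA ≈ 16.09.
Step 2: By the law of cosines on triangle ADL: AL² = 16.09² + 4² − 2·16.09·4·cos(90°) = 275, so AL = 5·√11.

Therefore, the length of AL = 5·√11.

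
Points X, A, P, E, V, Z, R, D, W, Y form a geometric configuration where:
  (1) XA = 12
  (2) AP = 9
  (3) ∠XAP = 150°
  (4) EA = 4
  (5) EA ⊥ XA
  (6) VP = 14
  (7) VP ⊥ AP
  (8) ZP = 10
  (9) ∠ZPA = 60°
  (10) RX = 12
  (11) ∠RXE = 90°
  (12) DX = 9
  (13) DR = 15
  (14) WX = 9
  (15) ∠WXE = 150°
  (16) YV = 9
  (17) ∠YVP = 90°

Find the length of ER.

Step 1: By the law of cosines on triangle EAX: EX² = 4² + 12² − 2·4·12·cos(90°) = 160, so EX = 4·√10.
Step 2: By the law of cosines on triangle EXR: ER² = (4·√10)² + 12² − 2·4·√10·12·cos(90°) = 304, so ER = 4·√19.

Therefore, the length of ER = 4·√19.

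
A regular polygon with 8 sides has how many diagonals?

Total line segments between 8 vertices = C(8,2) = 28.
Subtract the 8 sides: 28 - 8 = 20 diagonals.

20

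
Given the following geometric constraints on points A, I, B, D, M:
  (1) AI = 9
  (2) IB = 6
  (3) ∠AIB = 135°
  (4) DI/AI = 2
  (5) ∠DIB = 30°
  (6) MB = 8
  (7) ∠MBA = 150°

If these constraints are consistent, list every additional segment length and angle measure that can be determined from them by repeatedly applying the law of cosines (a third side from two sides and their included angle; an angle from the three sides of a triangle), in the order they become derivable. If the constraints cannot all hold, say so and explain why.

The constraints are consistent. Derivable facts, in order:
After 1 step:
- AB ≈ 13.91
- BD ≈ 13.15
After 2 steps:
- AM ≈ 21.21
- ∠ABI = 27.24°
- ∠BAI = 17.76°
- ∠BDI = 13.19°
- ∠DBI = 136.81°
After 3 steps:
- ∠AMB = 19.13°
- ∠BAM = 10.87°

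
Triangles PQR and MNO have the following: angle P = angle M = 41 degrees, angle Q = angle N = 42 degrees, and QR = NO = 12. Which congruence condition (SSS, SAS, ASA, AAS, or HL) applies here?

The given information matches AAS: Two pairs of corresponding angles and a non-included side are equal (Angle-Angle-Side).

AAS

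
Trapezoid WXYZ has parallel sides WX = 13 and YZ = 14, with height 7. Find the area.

Area = (13 + 14) * 7 / 2 = 189 / 2 = 189/2

189/2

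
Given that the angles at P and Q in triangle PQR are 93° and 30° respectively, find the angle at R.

The interior angles sum to 180°: angle R = 180 - 93 - 30 = 57°.
The triangle is obtuse (angles 93°, 30°, 57°).

57 degrees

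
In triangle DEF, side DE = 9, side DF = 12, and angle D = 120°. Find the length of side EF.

Law of cosines: EF^2 = 9^2 + 12^2 - 2(9)(12)cos(120°) = 333, so EF = 3*sqrt(37).

3*sqrt(37)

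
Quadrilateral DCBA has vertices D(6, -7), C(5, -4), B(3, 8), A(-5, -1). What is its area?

Shoelace: sum of cross terms = 141, Area = (1/2)|141| = 141/2

141/2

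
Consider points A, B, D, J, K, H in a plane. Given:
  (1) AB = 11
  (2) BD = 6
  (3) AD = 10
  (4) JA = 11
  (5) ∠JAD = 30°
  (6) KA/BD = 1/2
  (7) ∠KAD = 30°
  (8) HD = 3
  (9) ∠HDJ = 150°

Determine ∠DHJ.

Step 1: By the law of cosines on triangle JAD: JD² = 11² + 10² − 2·11·10·cos(30°) = 30.47, so JD ≈ 5.52.
Step 2: By the law of cosines on triangle HDJ: HJ² = 3² + 5.52² − 2·3·5.52·cos(150°) = 68.16, so HJ ≈ 8.26.
Step 3: By the inverse law of cosines on triangle DHJ: cos(∠DHJ) = (3² + 8.26² − 5.52²) / (2·3·8.26) = 46.68/49.54 = 0.9425, so ∠DHJ = 19.53°.

Therefore, the measure of angle ∠DHJ = 19.53°.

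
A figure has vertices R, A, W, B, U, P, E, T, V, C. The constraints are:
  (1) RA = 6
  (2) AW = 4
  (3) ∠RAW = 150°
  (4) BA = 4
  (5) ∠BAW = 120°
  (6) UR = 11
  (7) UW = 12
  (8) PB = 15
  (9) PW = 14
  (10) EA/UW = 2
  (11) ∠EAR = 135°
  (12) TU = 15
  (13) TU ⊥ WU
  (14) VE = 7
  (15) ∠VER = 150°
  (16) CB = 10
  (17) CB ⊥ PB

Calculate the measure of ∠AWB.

Step 1: By the law of cosines on triangle WAB: WB² = 4² + 4² − 2·4·4·cos(120°) = 48, so WB = 4·√3.
Step 2: By the inverse law of cosines on triangle AWB: cos(∠AWB) = (4² + (4·√3)² − 4²) / (2·4·4·√3) = 48/55.43 = 0.866, so ∠AWB = 30°.

Therefore, the measure of angle ∠AWB = 30°.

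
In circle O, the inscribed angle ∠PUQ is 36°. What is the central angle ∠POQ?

Central angle = 2 × 36° = 72° (inscribed angle theorem).

72°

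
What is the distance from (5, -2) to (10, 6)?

d = sqrt((10 - 5)^2 + (6 - -2)^2)
d = sqrt(5^2 + 8^2)
d = sqrt(25 + 64)
d = sqrt(89)

sqrt(89)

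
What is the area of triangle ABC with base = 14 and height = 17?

Area = (1/2)(14)(17) = 119

119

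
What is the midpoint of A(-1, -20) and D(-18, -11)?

The midpoint is the point halfway along the segment.
Move half the horizontal distance: -1 + (-18 - -1)/2 = -1 + -17/2 = -19/2
Move half the vertical distance: -20 + (-11 - -20)/2 = -20 + 9/2 = -31/2
Midpoint = (-19/2, -31/2)

(-19/2, -31/2)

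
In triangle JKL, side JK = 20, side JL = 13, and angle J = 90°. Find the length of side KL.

The included angle is 90°, so the triangle is right-angled at J. The opposite side KL is the hypotenuse.
By the Pythagorean theorem: KL = sqrt(20^2 + 13^2) = sqrt(569) = sqrt(569).

sqrt(569)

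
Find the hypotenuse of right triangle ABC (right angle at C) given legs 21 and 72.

In a right triangle, the square of the hypotenuse equals the sum of the squares of the two legs.
The legs are 21 and 72, so the hypotenuse = sqrt(441 + 5184) = sqrt(5625) = 75.

75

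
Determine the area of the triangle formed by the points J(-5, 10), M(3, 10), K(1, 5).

Shoelace: Area = (1/2)|-5(10-5) + 3(5-10) + 1(10-10)| = (1/2)(40) = 20

20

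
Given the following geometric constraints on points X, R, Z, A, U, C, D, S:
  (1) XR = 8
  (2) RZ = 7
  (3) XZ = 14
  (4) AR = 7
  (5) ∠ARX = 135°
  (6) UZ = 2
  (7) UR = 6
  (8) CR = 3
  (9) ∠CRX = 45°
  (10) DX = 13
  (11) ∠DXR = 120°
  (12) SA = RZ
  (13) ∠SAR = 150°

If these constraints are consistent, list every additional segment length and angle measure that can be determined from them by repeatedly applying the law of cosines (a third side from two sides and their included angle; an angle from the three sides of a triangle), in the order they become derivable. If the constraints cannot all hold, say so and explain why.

The constraints are consistent. Derivable facts, in order:
After 1 step:
- RD ≈ 18.36
- RS ≈ 13.52
- XA ≈ 13.86
- XC ≈ 6.25
- ∠RUZ = 112.02°
- ∠RXZ = 19.62°
- ∠RZU = 52.62°
- ∠RZX = 22.56°
- ∠URZ = 15.36°
- ∠XRZ = 137.82°
After 2 steps:
- ∠ARS = 15°
- ∠ASR = 15°
- ∠AXR = 20.92°
- ∠CXR = 19.84°
- ∠DRX = 37.83°
- ∠RAX = 24.08°
- ∠RCX = 115.16°
- ∠RDX = 22.17°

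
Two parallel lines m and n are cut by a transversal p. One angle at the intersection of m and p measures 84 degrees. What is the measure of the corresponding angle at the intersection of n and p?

Corresponding angles are equal: 84 degrees.

84 degrees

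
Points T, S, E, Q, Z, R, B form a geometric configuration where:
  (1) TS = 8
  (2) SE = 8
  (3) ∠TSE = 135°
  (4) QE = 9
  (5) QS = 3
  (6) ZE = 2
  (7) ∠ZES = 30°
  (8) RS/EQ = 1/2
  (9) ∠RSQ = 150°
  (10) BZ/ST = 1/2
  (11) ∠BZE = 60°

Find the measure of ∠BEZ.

From the given relations: BZ = 1/2·ST = 1/2·8 = 4.
Step 1: By the law of cosines on triangle EZB: EB² = 2² + 4² − 2·2·4·cos(60°) = 12, so EB = 2·√3.
Step 2: By the inverse law of cosines on triangle BEZ: cos(∠BEZ) = ((2·√3)² + 2² − 4²) / (2·2·√3·2) = 0/13.86 = 0, so ∠BEZ = 90°.

Therefore, the measure of angle ∠BEZ = 90°.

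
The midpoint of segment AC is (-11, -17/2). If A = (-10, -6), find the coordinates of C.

Using the midpoint formula: M = ((x1 + x2)/2, (y1 + y2)/2)
We know M = (-11, -17/2) and A = (-10, -6)
For x: -11 = (-10 + x2)/2, so x2 = 2*-11 - -10 = -12
For y: -17/2 = (-6 + y2)/2, so y2 = 2*-17/2 - -6 = -11
C = (-12, -11)

(-12, -11)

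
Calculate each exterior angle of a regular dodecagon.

Each exterior angle of a regular n-gon is 360 / n.
For n = 12: 360 / 12 = 30 degrees.

30 degrees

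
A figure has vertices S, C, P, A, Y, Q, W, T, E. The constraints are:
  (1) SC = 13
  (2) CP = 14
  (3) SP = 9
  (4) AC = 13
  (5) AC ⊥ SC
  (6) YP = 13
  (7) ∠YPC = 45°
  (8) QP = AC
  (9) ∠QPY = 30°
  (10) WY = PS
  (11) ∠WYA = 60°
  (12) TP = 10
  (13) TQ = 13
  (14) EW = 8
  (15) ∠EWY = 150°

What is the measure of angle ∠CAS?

Step 1: By the law of cosines on triangle ACS: AS² = 13² + 13² − 2·13·13·cos(90°) = 338, so AS = 13·√2.
Step 2: By the inverse law of cosines on triangle CAS: cos(∠CAS) = (13² + (13·√2)² − 13²) / (2·13·13·√2) = 338/478 = 0.7071, so ∠CAS = 45°.

Therefore, the measure of angle ∠CAS = 45°.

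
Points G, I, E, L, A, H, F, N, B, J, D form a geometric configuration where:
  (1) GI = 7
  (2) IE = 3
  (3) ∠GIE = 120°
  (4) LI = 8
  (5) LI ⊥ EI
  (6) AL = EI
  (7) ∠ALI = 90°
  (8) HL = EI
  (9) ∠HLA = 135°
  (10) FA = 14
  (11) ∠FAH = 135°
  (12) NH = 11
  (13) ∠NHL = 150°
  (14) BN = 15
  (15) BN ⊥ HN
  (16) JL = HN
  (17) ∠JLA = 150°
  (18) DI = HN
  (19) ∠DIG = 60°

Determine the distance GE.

Step 1: By the law of cosines on triangle GIE: GE² = 7² + 3² − 2·7·3·cos(120°) = 79, so GE = √79.

Therefore, the length of GE = √79.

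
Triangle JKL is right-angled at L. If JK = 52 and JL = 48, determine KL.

KL = sqrt(52^2 - 48^2) = sqrt(400) = 20

20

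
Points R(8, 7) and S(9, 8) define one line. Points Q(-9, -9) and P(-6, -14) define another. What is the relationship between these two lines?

Slope of line 1: m1 = (8 - 7)/(9 - 8) = 1/1 = 1
Slope of line 2: m2 = (-14 - -9)/(-6 - -9) = -5/3 = -5/3
m1 != m2 (1 != -5/3), so not parallel.
m1 * m2 = (1) * (-5/3) = -5/3 != -1, so not perpendicular.
The lines are neither parallel nor perpendicular.

Neither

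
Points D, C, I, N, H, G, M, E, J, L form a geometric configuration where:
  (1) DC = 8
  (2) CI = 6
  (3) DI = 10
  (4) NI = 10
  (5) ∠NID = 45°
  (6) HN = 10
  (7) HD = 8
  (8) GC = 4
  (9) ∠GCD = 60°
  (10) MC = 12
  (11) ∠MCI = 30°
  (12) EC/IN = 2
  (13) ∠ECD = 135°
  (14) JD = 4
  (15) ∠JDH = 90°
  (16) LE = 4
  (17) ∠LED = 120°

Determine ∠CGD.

Step 1: By the law of cosines on triangle GCD: GD² = 4² + 8² − 2·4·8·cos(60°) = 48, so GD = 4·√3.
Step 2: By the inverse law of cosines on triangle CGD: cos(∠CGD) = (4² + (4·√3)² − 8²) / (2·4·4·√3) = 0/55.43 = 0, so ∠CGD = 90°.

Therefore, the measure of angle ∠CGD = 90°.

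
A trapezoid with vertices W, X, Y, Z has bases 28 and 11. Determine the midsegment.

The midsegment (median) of a trapezoid connects the midpoints of the non-parallel sides.
Its length is the average of the two bases: (28 + 11) / 2 = 39/2.

39/2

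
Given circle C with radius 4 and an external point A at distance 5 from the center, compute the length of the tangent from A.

Let T be the point of tangency. Then CT ⊥ AT (radius ⊥ tangent).
In right triangle CTA: CA² = CT² + AT²
5² = 4² + AT²
AT² = 9, AT = 3

3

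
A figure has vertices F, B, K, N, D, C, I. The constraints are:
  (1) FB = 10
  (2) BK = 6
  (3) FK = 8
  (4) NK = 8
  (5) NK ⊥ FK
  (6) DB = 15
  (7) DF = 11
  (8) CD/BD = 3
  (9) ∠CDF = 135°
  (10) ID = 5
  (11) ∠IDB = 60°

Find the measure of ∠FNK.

Step 1: By the law of cosines on triangle NKF: NF² = 8² + 8² − 2·8·8·cos(90°) = 128, so NF = 8·√2.
Step 2: By the inverse law of cosines on triangle FNK: cos(∠FNK) = ((8·√2)² + 8² − 8²) / (2·8·√2·8) = 128/181.02 = 0.7071, so ∠FNK = 45°.

Therefore, the measure of angle ∠FNK = 45°.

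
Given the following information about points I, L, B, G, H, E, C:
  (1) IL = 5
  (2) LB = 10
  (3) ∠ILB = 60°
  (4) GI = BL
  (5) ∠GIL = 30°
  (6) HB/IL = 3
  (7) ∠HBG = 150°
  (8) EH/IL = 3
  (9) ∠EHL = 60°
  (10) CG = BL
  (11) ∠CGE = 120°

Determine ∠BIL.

Step 1: By the law of cosines on triangle ILB: IB² = 5² + 10² − 2·5·10·cos(60°) = 75, so IB = 5·√3.
Step 2: By the inverse law of cosines on triangle BIL: cos(∠BIL) = ((5·√3)² + 5² − 10²) / (2·5·√3·5) = 0/86.6 = 0, so ∠BIL = 90°.

Therefore, the measure of angle ∠BIL = 90°.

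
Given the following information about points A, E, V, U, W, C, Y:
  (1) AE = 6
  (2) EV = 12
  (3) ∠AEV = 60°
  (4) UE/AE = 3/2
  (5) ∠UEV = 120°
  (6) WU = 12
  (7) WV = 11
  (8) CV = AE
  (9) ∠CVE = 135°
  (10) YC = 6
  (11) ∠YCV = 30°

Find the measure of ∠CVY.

From the given relations: CV = AE = 6.
Step 1: By the law of cosines on triangle VCY: VY² = 6² + 6² − 2·6·6·cos(30°) = 9.65, so VY ≈ 3.11.
Step 2: By the inverse law of cosines on triangle CVY: cos(∠CVY) = (6² + 3.11² − 6²) / (2·6·3.11) = 9.65/37.27 = 0.2588, so ∠CVY = 75°.

Therefore, the measure of angle ∠CVY = 75°.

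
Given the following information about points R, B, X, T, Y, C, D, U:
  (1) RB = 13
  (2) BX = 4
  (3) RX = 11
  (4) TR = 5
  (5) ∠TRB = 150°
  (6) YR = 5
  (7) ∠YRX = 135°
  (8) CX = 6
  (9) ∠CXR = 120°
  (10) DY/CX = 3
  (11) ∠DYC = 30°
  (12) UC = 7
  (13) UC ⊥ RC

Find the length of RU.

Step 1: By the law of cosines on triangle CXR: CR² = 6² + 11² − 2·6·11·cos(120°) = 223, so CR ≈ 14.93.
Step 2: By the law of cosines on triangle RCU: RU² = 14.93² + 7² − 2·14.93·7·cos(90°) = 272, so RU = 4·√17.

Therefore, the length of RU = 4·√17.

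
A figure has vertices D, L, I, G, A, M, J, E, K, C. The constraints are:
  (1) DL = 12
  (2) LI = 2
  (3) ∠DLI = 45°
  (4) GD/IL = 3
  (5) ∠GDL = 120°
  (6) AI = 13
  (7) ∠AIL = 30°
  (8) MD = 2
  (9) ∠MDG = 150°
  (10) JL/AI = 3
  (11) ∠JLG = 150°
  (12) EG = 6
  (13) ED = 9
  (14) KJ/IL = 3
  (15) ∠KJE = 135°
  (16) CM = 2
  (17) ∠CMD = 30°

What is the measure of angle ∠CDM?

Step 1: By the law of cosines on triangle DMC: DC² = 2² + 2² − 2·2·2·cos(30°) = 1.07, so DC ≈ 1.04.
Step 2: By the inverse law of cosines on triangle CDM: cos(∠CDM) = (1.04² + 2² − 2²) / (2·1.04·2) = 1.07/4.14 = 0.2588, so ∠CDM = 75°.

Therefore, the measure of angle ∠CDM = 75°.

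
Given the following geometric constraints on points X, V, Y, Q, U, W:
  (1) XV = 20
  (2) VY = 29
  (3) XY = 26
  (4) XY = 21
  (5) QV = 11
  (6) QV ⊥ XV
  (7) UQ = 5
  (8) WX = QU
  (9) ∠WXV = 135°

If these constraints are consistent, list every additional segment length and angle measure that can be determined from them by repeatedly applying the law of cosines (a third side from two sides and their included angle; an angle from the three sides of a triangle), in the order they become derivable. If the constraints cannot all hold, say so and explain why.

These constraints are not satisfiable: (4) XY = 21 and (3) XY = 26 assign two different lengths to the same segment. No planar figure meets all of them, so nothing further can be derived.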